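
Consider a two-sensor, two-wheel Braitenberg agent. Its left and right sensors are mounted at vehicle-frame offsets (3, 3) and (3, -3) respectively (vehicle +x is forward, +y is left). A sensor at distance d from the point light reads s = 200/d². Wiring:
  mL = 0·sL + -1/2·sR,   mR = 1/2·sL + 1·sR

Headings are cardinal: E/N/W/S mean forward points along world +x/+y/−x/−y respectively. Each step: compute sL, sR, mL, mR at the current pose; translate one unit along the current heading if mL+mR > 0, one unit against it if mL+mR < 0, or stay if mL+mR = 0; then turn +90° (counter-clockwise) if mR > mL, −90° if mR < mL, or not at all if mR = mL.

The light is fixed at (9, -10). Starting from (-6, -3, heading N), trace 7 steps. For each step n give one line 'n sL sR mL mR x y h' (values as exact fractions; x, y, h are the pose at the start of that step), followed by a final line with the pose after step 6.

n=0: pose=(-6,-3,N); sL=25/53, sR=50/61; mL=-25/61, mR=6825/6466; mL+mR=4175/6466 → advance +1; mR−mL=9475/6466 → turn +1·90°
n=1: pose=(-6,-2,W); sL=200/349, sR=40/89; mL=-20/89, mR=22860/31061; mL+mR=15880/31061 → advance +1; mR−mL=29840/31061 → turn +1·90°
n=2: pose=(-7,-2,S); sL=100/97, sR=100/193; mL=-50/193, mR=19350/18721; mL+mR=14500/18721 → advance +1; mR−mL=24200/18721 → turn +1·90°
n=3: pose=(-7,-3,E); sL=200/269, sR=40/37; mL=-20/37, mR=14460/9953; mL+mR=9080/9953 → advance +1; mR−mL=19840/9953 → turn +1·90°
n=4: pose=(-6,-3,N); sL=25/53, sR=50/61; mL=-25/61, mR=6825/6466; mL+mR=4175/6466 → advance +1; mR−mL=9475/6466 → turn +1·90°
n=5: pose=(-6,-2,W); sL=200/349, sR=40/89; mL=-20/89, mR=22860/31061; mL+mR=15880/31061 → advance +1; mR−mL=29840/31061 → turn +1·90°
n=6: pose=(-7,-2,S); sL=100/97, sR=100/193; mL=-50/193, mR=19350/18721; mL+mR=14500/18721 → advance +1; mR−mL=24200/18721 → turn +1·90°

0 25/53 50/61 -25/61 6825/6466 -6 -3 N
1 200/349 40/89 -20/89 22860/31061 -6 -2 W
2 100/97 100/193 -50/193 19350/18721 -7 -2 S
3 200/269 40/37 -20/37 14460/9953 -7 -3 E
4 25/53 50/61 -25/61 6825/6466 -6 -3 N
5 200/349 40/89 -20/89 22860/31061 -6 -2 W
6 100/97 100/193 -50/193 19350/18721 -7 -2 S
final -7 -3 E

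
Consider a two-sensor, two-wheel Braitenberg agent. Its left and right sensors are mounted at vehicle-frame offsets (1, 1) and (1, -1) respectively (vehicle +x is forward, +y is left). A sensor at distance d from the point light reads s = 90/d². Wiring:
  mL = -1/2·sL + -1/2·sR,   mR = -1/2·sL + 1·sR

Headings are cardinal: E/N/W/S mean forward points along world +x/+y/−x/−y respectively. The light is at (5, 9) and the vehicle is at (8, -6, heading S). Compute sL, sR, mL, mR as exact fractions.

45/136 9/26 -1197/3536 639/3536

left sensor world pos  = (9, -7); dL² = 272
right sensor world pos = (7, -7); dR² = 260
sL = 90/272 = 45/136
sR = 90/260 = 9/26
mL = -1/2·sL + -1/2·sR = -1197/3536
mR = -1/2·sL + 1·sR = 639/3536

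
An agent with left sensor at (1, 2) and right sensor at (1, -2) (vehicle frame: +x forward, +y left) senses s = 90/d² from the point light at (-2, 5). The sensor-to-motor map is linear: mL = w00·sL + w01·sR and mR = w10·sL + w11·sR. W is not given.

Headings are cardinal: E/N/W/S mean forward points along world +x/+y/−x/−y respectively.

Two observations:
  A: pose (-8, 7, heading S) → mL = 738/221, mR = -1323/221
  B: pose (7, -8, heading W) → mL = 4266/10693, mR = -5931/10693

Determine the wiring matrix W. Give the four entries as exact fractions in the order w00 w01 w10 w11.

obs A: pose=(-8,7,S) → sL=90/17, sR=18/13, mL=738/221, mR=-1323/221
obs B: pose=(7,-8,W) → sL=90/289, sR=18/37, mL=4266/10693, mR=-5931/10693
sensor matrix S = [[90/17, 18/13], [90/289, 18/37]]; det S = 298080/139009
solve [mL_A; mL_B] = S·[w00; w01] and [mR_A; mR_B] = S·[w10; w11]:
  w00 = 1/2, w01 = 1/2, w10 = -1, w11 = -1/2

1/2 1/2 -1 -1/2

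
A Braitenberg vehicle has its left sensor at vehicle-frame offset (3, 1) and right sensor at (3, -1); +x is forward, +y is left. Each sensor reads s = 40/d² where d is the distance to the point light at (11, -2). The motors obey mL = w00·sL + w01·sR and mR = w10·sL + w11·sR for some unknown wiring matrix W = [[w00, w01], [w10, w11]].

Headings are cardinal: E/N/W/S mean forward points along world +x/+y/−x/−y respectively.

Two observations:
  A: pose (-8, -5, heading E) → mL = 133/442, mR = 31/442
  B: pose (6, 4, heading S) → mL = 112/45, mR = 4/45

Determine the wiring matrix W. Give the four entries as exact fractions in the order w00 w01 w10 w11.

obs A: pose=(-8,-5,E) → sL=2/13, sR=5/34, mL=133/442, mR=31/442
obs B: pose=(6,4,S) → sL=8/5, sR=8/9, mL=112/45, mR=4/45
sensor matrix S = [[2/13, 5/34], [8/5, 8/9]]; det S = -196/1989
solve [mL_A; mL_B] = S·[w00; w01] and [mR_A; mR_B] = S·[w10; w11]:
  w00 = 1, w01 = 1, w10 = -1/2, w11 = 1

1 1 -1/2 1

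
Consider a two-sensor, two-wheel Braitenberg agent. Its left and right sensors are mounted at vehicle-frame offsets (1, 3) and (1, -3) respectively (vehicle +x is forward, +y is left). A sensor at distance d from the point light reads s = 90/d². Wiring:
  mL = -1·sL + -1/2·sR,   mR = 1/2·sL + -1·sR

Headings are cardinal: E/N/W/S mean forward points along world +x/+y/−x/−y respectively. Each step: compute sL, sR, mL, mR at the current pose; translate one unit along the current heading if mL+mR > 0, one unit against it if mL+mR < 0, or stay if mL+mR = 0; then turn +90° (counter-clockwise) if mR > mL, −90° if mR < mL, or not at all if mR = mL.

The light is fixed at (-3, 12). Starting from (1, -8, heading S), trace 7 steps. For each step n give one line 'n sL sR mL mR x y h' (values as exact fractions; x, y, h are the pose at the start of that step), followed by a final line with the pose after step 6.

0 9/49 45/221 -6183/21658 -2421/21658 1 -8 S
1 90/281 90/509 -58455/143029 -2385/143029 1 -7 E
2 5/18 1/4 -29/72 -1/9 0 -7 N
3 90/533 90/293 -50355/156169 -34785/156169 0 -8 W
4 9/49 45/221 -6183/21658 -2421/21658 1 -8 S
5 90/281 90/509 -58455/143029 -2385/143029 1 -7 E
6 5/18 1/4 -29/72 -1/9 0 -7 N
final 0 -8 W

n=0: pose=(1,-8,S); sL=9/49, sR=45/221; mL=-6183/21658, mR=-2421/21658; mL+mR=-4302/10829 → advance -1; mR−mL=1881/10829 → turn +1·90°
n=1: pose=(1,-7,E); sL=90/281, sR=90/509; mL=-58455/143029, mR=-2385/143029; mL+mR=-60840/143029 → advance -1; mR−mL=56070/143029 → turn +1·90°
n=2: pose=(0,-7,N); sL=5/18, sR=1/4; mL=-29/72, mR=-1/9; mL+mR=-37/72 → advance -1; mR−mL=7/24 → turn +1·90°
n=3: pose=(0,-8,W); sL=90/533, sR=90/293; mL=-50355/156169, mR=-34785/156169; mL+mR=-85140/156169 → advance -1; mR−mL=15570/156169 → turn +1·90°
n=4: pose=(1,-8,S); sL=9/49, sR=45/221; mL=-6183/21658, mR=-2421/21658; mL+mR=-4302/10829 → advance -1; mR−mL=1881/10829 → turn +1·90°
n=5: pose=(1,-7,E); sL=90/281, sR=90/509; mL=-58455/143029, mR=-2385/143029; mL+mR=-60840/143029 → advance -1; mR−mL=56070/143029 → turn +1·90°
n=6: pose=(0,-7,N); sL=5/18, sR=1/4; mL=-29/72, mR=-1/9; mL+mR=-37/72 → advance -1; mR−mL=7/24 → turn +1·90°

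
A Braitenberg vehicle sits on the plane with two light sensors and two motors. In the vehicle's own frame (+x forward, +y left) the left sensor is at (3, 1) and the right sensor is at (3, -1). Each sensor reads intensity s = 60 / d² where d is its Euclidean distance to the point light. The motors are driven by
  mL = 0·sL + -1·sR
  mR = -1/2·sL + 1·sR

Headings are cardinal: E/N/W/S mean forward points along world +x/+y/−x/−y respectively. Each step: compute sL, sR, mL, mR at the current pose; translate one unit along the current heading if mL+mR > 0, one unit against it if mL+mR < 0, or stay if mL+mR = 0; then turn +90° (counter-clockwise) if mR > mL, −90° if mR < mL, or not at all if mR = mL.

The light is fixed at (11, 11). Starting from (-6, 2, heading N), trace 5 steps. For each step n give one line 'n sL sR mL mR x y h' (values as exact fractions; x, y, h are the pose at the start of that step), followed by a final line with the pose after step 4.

0 1/6 15/73 -15/73 107/876 -6 2 N
1 60/521 60/481 -60/481 16830/250601 -6 1 W
2 30/197 30/229 -30/229 2475/45113 -5 1 S
3 60/233 60/269 -60/269 5910/62677 -5 2 E
4 1/6 15/73 -15/73 107/876 -6 2 N
final -6 1 W

n=0: pose=(-6,2,N); sL=1/6, sR=15/73; mL=-15/73, mR=107/876; mL+mR=-1/12 → advance -1; mR−mL=287/876 → turn +1·90°
n=1: pose=(-6,1,W); sL=60/521, sR=60/481; mL=-60/481, mR=16830/250601; mL+mR=-30/521 → advance -1; mR−mL=48090/250601 → turn +1·90°
n=2: pose=(-5,1,S); sL=30/197, sR=30/229; mL=-30/229, mR=2475/45113; mL+mR=-15/197 → advance -1; mR−mL=8385/45113 → turn +1·90°
n=3: pose=(-5,2,E); sL=60/233, sR=60/269; mL=-60/269, mR=5910/62677; mL+mR=-30/233 → advance -1; mR−mL=19890/62677 → turn +1·90°
n=4: pose=(-6,2,N); sL=1/6, sR=15/73; mL=-15/73, mR=107/876; mL+mR=-1/12 → advance -1; mR−mL=287/876 → turn +1·90°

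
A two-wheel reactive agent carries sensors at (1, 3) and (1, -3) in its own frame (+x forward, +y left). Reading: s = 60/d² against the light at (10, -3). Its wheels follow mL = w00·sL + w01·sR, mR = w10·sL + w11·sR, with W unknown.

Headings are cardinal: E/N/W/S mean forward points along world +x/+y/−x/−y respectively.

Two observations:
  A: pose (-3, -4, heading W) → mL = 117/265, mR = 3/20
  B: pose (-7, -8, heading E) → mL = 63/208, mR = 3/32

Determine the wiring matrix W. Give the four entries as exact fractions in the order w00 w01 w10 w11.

obs A: pose=(-3,-4,W) → sL=15/53, sR=3/10, mL=117/265, mR=3/20
obs B: pose=(-7,-8,E) → sL=3/13, sR=3/16, mL=63/208, mR=3/32
sensor matrix S = [[15/53, 3/10], [3/13, 3/16]]; det S = -891/55120
solve [mL_A; mL_B] = S·[w00; w01] and [mR_A; mR_B] = S·[w10; w11]:
  w00 = 1/2, w01 = 1, w10 = 0, w11 = 1/2

1/2 1 0 1/2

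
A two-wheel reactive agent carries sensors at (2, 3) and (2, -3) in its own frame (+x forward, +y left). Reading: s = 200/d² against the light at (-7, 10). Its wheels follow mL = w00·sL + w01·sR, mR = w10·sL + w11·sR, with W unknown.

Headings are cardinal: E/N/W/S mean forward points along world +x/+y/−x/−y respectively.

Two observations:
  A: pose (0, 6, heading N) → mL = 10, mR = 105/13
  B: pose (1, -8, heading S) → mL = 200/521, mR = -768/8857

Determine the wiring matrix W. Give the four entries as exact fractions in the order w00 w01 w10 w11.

obs A: pose=(0,6,N) → sL=10, sR=25/13, mL=10, mR=105/13
obs B: pose=(1,-8,S) → sL=200/521, sR=8/17, mL=200/521, mR=-768/8857
sensor matrix S = [[10, 25/13], [200/521, 8/17]]; det S = 456840/115141
solve [mL_A; mL_B] = S·[w00; w01] and [mR_A; mR_B] = S·[w10; w11]:
  w00 = 1, w01 = 0, w10 = 1, w11 = -1

1 0 1 -1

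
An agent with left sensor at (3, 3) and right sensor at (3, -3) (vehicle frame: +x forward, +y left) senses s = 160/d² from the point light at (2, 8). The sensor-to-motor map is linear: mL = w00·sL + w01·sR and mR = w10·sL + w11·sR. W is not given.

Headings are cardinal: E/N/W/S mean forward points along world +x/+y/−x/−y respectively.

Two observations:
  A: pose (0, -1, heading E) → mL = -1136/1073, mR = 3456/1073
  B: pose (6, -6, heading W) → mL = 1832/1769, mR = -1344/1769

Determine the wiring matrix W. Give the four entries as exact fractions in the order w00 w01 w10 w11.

-1/2 1 1 -1

obs A: pose=(0,-1,E) → sL=160/37, sR=32/29, mL=-1136/1073, mR=3456/1073
obs B: pose=(6,-6,W) → sL=16/29, sR=80/61, mL=1832/1769, mR=-1344/1769
sensor matrix S = [[160/37, 32/29], [16/29, 80/61]]; det S = 9609216/1898137
solve [mL_A; mL_B] = S·[w00; w01] and [mR_A; mR_B] = S·[w10; w11]:
  w00 = -1/2, w01 = 1, w10 = 1, w11 = -1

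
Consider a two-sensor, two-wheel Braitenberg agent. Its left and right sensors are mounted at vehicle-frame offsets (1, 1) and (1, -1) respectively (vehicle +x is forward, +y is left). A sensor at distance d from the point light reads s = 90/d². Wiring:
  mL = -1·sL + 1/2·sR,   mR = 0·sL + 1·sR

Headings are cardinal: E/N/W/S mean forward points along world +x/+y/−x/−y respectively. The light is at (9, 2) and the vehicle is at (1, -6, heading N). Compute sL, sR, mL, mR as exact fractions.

left sensor world pos  = (0, -5); dL² = 130
right sensor world pos = (2, -5); dR² = 98
sL = 90/130 = 9/13
sR = 90/98 = 45/49
mL = -1·sL + 1/2·sR = -297/1274
mR = 0·sL + 1·sR = 45/49

9/13 45/49 -297/1274 45/49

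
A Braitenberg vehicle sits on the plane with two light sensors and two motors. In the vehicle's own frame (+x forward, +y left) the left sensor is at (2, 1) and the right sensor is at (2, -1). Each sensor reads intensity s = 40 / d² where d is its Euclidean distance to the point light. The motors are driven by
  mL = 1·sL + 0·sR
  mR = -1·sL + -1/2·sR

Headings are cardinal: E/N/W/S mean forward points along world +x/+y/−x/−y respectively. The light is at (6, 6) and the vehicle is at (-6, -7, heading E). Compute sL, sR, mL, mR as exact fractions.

10/61 5/37 10/61 -1045/4514

left sensor world pos  = (-4, -6); dL² = 244
right sensor world pos = (-4, -8); dR² = 296
sL = 40/244 = 10/61
sR = 40/296 = 5/37
mL = 1·sL + 0·sR = 10/61
mR = -1·sL + -1/2·sR = -1045/4514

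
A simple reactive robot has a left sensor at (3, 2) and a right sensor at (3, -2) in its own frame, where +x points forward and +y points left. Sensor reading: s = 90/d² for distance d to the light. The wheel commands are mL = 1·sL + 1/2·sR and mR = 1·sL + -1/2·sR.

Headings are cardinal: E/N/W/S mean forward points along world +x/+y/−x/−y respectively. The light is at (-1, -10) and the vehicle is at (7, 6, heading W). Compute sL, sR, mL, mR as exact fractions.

left sensor world pos  = (4, 4); dL² = 221
right sensor world pos = (4, 8); dR² = 349
sL = 90/221 = 90/221
sR = 90/349 = 90/349
mL = 1·sL + 1/2·sR = 41355/77129
mR = 1·sL + -1/2·sR = 21465/77129

90/221 90/349 41355/77129 21465/77129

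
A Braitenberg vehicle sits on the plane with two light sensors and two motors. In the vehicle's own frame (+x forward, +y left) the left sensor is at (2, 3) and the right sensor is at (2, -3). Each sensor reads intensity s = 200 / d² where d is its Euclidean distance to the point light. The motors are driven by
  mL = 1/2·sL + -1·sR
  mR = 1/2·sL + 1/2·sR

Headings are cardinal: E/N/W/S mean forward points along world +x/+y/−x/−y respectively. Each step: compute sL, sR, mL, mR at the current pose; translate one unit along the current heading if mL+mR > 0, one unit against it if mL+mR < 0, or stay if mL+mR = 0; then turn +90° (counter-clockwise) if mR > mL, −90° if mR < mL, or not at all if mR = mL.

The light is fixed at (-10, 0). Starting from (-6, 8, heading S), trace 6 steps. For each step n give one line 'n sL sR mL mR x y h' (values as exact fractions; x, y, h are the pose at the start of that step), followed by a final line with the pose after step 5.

n=0: pose=(-6,8,S); sL=40/17, sR=200/37; mL=-2660/629, mR=2440/629; mL+mR=-220/629 → advance -1; mR−mL=300/37 → turn +1·90°
n=1: pose=(-6,9,E); sL=10/9, sR=25/9; mL=-20/9, mR=35/18; mL+mR=-5/18 → advance -1; mR−mL=25/6 → turn +1·90°
n=2: pose=(-7,9,N); sL=200/121, sR=200/157; mL=-8500/18997, mR=27800/18997; mL+mR=19300/18997 → advance +1; mR−mL=300/157 → turn +1·90°
n=3: pose=(-7,10,W); sL=4, sR=20/17; mL=14/17, mR=44/17; mL+mR=58/17 → advance +1; mR−mL=30/17 → turn +1·90°
n=4: pose=(-8,10,S); sL=200/89, sR=40/13; mL=-2260/1157, mR=3080/1157; mL+mR=820/1157 → advance +1; mR−mL=60/13 → turn +1·90°
n=5: pose=(-8,9,E); sL=5/4, sR=50/13; mL=-335/104, mR=265/104; mL+mR=-35/52 → advance -1; mR−mL=75/13 → turn +1·90°

0 40/17 200/37 -2660/629 2440/629 -6 8 S
1 10/9 25/9 -20/9 35/18 -6 9 E
2 200/121 200/157 -8500/18997 27800/18997 -7 9 N
3 4 20/17 14/17 44/17 -7 10 W
4 200/89 40/13 -2260/1157 3080/1157 -8 10 S
5 5/4 50/13 -335/104 265/104 -8 9 E
final -9 9 N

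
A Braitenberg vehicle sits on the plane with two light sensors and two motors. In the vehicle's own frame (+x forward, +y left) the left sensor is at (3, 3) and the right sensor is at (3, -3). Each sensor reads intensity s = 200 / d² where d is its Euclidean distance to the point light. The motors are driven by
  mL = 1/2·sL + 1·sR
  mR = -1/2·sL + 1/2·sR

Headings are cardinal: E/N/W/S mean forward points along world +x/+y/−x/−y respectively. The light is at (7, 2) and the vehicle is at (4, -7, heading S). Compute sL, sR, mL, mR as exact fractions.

left sensor world pos  = (7, -10); dL² = 144
right sensor world pos = (1, -10); dR² = 180
sL = 200/144 = 25/18
sR = 200/180 = 10/9
mL = 1/2·sL + 1·sR = 65/36
mR = -1/2·sL + 1/2·sR = -5/36

25/18 10/9 65/36 -5/36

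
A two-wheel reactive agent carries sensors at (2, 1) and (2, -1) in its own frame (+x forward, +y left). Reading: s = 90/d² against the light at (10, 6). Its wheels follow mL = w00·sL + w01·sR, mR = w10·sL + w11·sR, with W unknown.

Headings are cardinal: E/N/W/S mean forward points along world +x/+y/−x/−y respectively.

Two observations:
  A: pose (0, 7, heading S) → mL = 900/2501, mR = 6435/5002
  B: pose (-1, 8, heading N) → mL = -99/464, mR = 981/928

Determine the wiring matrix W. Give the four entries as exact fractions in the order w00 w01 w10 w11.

1 -1 1/2 1

obs A: pose=(0,7,S) → sL=45/41, sR=45/61, mL=900/2501, mR=6435/5002
obs B: pose=(-1,8,N) → sL=9/16, sR=45/58, mL=-99/464, mR=981/928
sensor matrix S = [[45/41, 45/61], [9/16, 45/58]]; det S = 506655/1160464
solve [mL_A; mL_B] = S·[w00; w01] and [mR_A; mR_B] = S·[w10; w11]:
  w00 = 1, w01 = -1, w10 = 1/2, w11 = 1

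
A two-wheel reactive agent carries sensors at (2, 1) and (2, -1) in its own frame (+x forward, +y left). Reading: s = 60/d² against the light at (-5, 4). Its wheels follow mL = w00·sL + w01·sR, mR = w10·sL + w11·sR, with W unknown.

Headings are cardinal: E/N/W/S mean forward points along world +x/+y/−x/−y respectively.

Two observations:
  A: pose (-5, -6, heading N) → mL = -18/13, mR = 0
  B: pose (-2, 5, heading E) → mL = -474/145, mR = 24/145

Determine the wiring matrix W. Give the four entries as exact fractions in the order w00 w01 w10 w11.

obs A: pose=(-5,-6,N) → sL=12/13, sR=12/13, mL=-18/13, mR=0
obs B: pose=(-2,5,E) → sL=60/29, sR=12/5, mL=-474/145, mR=24/145
sensor matrix S = [[12/13, 12/13], [60/29, 12/5]]; det S = 576/1885
solve [mL_A; mL_B] = S·[w00; w01] and [mR_A; mR_B] = S·[w10; w11]:
  w00 = -1, w01 = -1/2, w10 = -1/2, w11 = 1/2

-1 -1/2 -1/2 1/2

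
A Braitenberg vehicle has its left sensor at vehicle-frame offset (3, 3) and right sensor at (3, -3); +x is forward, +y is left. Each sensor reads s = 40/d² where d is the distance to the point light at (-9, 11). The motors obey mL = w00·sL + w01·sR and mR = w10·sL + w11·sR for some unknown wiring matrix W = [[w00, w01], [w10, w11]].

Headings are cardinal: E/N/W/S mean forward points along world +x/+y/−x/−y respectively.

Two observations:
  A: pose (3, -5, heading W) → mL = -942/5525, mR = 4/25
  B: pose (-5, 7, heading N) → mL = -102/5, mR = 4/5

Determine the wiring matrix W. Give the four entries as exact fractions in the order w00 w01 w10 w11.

-1 -1/2 0 1

obs A: pose=(3,-5,W) → sL=20/221, sR=4/25, mL=-942/5525, mR=4/25
obs B: pose=(-5,7,N) → sL=20, sR=4/5, mL=-102/5, mR=4/5
sensor matrix S = [[20/221, 4/25], [20, 4/5]]; det S = -3456/1105
solve [mL_A; mL_B] = S·[w00; w01] and [mR_A; mR_B] = S·[w10; w11]:
  w00 = -1, w01 = -1/2, w10 = 0, w11 = 1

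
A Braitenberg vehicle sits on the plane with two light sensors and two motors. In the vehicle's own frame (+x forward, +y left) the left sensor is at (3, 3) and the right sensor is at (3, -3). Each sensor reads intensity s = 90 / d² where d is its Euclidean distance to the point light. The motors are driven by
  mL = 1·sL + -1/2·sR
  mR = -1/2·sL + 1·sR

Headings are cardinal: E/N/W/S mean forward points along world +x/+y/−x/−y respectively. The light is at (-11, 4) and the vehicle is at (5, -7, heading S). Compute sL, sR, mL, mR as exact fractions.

left sensor world pos  = (8, -10); dL² = 557
right sensor world pos = (2, -10); dR² = 365
sL = 90/557 = 90/557
sR = 90/365 = 18/73
mL = 1·sL + -1/2·sR = 1557/40661
mR = -1/2·sL + 1·sR = 6741/40661

90/557 18/73 1557/40661 6741/40661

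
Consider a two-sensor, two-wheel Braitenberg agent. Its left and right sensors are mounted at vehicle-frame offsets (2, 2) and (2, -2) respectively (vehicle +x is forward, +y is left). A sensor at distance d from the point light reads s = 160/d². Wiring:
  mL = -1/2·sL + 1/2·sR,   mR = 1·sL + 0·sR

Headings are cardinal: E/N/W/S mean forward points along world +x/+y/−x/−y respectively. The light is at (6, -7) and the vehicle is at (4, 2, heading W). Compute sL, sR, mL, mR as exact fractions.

32/13 160/137 -1152/1781 32/13

left sensor world pos  = (2, 0); dL² = 65
right sensor world pos = (2, 4); dR² = 137
sL = 160/65 = 32/13
sR = 160/137 = 160/137
mL = -1/2·sL + 1/2·sR = -1152/1781
mR = 1·sL + 0·sR = 32/13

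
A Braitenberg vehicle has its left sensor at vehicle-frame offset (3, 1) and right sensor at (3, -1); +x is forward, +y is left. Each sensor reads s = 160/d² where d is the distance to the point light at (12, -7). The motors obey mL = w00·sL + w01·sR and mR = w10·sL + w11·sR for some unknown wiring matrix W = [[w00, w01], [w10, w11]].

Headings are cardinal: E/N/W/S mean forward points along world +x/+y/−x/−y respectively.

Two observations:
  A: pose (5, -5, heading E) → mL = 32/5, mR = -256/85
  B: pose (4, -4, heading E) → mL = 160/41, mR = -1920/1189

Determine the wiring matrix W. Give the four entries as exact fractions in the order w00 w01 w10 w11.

1 0 1 -1

obs A: pose=(5,-5,E) → sL=32/5, sR=160/17, mL=32/5, mR=-256/85
obs B: pose=(4,-4,E) → sL=160/41, sR=160/29, mL=160/41, mR=-1920/1189
sensor matrix S = [[32/5, 160/17], [160/41, 160/29]]; det S = -28672/20213
solve [mL_A; mL_B] = S·[w00; w01] and [mR_A; mR_B] = S·[w10; w11]:
  w00 = 1, w01 = 0, w10 = 1, w11 = -1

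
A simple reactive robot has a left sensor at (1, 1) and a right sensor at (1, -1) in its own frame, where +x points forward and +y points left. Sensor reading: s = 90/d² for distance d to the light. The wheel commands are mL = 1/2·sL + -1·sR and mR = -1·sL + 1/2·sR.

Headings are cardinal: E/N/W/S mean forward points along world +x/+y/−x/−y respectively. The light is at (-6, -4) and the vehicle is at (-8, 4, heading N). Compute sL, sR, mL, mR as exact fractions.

1 45/41 -49/82 -37/82

left sensor world pos  = (-9, 5); dL² = 90
right sensor world pos = (-7, 5); dR² = 82
sL = 90/90 = 1
sR = 90/82 = 45/41
mL = 1/2·sL + -1·sR = -49/82
mR = -1·sL + 1/2·sR = -37/82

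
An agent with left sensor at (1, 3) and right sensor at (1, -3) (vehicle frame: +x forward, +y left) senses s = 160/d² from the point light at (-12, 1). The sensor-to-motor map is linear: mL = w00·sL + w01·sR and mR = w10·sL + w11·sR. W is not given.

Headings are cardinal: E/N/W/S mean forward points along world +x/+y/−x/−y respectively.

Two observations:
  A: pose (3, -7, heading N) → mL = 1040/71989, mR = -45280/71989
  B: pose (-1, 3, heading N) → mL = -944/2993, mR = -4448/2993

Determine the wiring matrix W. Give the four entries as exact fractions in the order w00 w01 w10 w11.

obs A: pose=(3,-7,N) → sL=160/193, sR=160/373, mL=1040/71989, mR=-45280/71989
obs B: pose=(-1,3,N) → sL=160/73, sR=32/41, mL=-944/2993, mR=-4448/2993
sensor matrix S = [[160/193, 160/373], [160/73, 32/41]]; det S = -63160320/215463077
solve [mL_A; mL_B] = S·[w00; w01] and [mR_A; mR_B] = S·[w10; w11]:
  w00 = -1/2, w01 = 1, w10 = -1/2, w11 = -1/2

-1/2 1 -1/2 -1/2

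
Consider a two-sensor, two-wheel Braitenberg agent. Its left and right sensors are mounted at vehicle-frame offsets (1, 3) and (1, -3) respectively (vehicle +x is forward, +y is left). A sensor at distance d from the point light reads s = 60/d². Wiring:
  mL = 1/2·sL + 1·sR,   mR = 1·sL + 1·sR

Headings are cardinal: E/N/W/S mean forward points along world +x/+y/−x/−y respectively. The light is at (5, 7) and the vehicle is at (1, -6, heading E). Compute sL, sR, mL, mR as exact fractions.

60/109 12/53 2898/5777 4488/5777

left sensor world pos  = (2, -3); dL² = 109
right sensor world pos = (2, -9); dR² = 265
sL = 60/109 = 60/109
sR = 60/265 = 12/53
mL = 1/2·sL + 1·sR = 2898/5777
mR = 1·sL + 1·sR = 4488/5777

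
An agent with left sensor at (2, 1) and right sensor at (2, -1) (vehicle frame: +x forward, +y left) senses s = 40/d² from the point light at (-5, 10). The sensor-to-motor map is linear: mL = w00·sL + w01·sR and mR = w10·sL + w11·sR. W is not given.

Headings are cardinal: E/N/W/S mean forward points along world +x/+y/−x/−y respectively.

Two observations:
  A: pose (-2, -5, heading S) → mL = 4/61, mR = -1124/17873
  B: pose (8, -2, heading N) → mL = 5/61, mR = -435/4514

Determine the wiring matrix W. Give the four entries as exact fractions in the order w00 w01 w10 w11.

obs A: pose=(-2,-5,S) → sL=8/61, sR=40/293, mL=4/61, mR=-1124/17873
obs B: pose=(8,-2,N) → sL=10/61, sR=5/37, mL=5/61, mR=-435/4514
sensor matrix S = [[8/61, 40/293], [10/61, 5/37]]; det S = -3080/661301
solve [mL_A; mL_B] = S·[w00; w01] and [mR_A; mR_B] = S·[w10; w11]:
  w00 = 1/2, w01 = 0, w10 = -1, w11 = 1/2

1/2 0 -1 1/2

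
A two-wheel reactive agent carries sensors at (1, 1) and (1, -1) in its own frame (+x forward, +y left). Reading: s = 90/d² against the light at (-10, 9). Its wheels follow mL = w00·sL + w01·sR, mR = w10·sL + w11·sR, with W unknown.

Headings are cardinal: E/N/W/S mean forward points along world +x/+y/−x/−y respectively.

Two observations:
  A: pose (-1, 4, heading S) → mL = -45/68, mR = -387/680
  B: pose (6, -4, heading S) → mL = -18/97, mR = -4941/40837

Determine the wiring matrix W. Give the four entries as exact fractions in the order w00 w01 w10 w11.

-1 0 1/2 -1

obs A: pose=(-1,4,S) → sL=45/68, sR=9/10, mL=-45/68, mR=-387/680
obs B: pose=(6,-4,S) → sL=18/97, sR=90/421, mL=-18/97, mR=-4941/40837
sensor matrix S = [[45/68, 9/10], [18/97, 90/421]]; det S = -177309/6942290
solve [mL_A; mL_B] = S·[w00; w01] and [mR_A; mR_B] = S·[w10; w11]:
  w00 = -1, w01 = 0, w10 = 1/2, w11 = -1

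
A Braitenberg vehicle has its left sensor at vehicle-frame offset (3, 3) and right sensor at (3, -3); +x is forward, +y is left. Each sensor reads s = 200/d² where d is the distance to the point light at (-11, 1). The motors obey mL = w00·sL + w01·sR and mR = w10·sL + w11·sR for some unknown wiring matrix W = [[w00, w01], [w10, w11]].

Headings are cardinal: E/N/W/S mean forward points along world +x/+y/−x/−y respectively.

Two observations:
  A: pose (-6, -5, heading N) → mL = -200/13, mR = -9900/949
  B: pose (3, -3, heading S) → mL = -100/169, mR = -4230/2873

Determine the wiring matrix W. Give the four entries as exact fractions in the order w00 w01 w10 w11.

obs A: pose=(-6,-5,N) → sL=200/13, sR=200/73, mL=-200/13, mR=-9900/949
obs B: pose=(3,-3,S) → sL=100/169, sR=20/17, mL=-100/169, mR=-4230/2873
sensor matrix S = [[200/13, 200/73], [100/169, 20/17]]; det S = 3456000/209729
solve [mL_A; mL_B] = S·[w00; w01] and [mR_A; mR_B] = S·[w10; w11]:
  w00 = -1, w01 = 0, w10 = -1/2, w11 = -1

-1 0 -1/2 -1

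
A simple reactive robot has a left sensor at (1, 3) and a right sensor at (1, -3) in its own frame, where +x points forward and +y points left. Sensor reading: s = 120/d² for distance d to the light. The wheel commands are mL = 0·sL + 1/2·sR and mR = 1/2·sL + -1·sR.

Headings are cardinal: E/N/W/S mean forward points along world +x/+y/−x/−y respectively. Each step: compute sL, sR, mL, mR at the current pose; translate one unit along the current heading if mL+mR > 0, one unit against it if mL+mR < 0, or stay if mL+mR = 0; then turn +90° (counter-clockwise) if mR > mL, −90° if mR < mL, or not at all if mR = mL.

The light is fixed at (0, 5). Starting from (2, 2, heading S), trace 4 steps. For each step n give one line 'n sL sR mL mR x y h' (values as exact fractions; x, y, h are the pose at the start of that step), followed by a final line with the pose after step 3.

0 120/41 120/17 60/17 -3900/697 2 2 S
1 60/13 60 30 -750/13 2 3 W
2 120 120/37 60/37 2100/37 3 3 N
3 6 15 15/2 -12 3 4 W
final 4 4 N

n=0: pose=(2,2,S); sL=120/41, sR=120/17; mL=60/17, mR=-3900/697; mL+mR=-1440/697 → advance -1; mR−mL=-6360/697 → turn -1·90°
n=1: pose=(2,3,W); sL=60/13, sR=60; mL=30, mR=-750/13; mL+mR=-360/13 → advance -1; mR−mL=-1140/13 → turn -1·90°
n=2: pose=(3,3,N); sL=120, sR=120/37; mL=60/37, mR=2100/37; mL+mR=2160/37 → advance +1; mR−mL=2040/37 → turn +1·90°
n=3: pose=(3,4,W); sL=6, sR=15; mL=15/2, mR=-12; mL+mR=-9/2 → advance -1; mR−mL=-39/2 → turn -1·90°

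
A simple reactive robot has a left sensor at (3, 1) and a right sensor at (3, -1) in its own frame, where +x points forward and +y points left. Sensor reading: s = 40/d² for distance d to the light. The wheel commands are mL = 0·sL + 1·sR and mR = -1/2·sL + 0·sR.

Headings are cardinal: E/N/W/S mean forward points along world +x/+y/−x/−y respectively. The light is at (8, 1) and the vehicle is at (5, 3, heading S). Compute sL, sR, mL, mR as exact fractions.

8 40/17 40/17 -4

left sensor world pos  = (6, 0); dL² = 5
right sensor world pos = (4, 0); dR² = 17
sL = 40/5 = 8
sR = 40/17 = 40/17
mL = 0·sL + 1·sR = 40/17
mR = -1/2·sL + 0·sR = -4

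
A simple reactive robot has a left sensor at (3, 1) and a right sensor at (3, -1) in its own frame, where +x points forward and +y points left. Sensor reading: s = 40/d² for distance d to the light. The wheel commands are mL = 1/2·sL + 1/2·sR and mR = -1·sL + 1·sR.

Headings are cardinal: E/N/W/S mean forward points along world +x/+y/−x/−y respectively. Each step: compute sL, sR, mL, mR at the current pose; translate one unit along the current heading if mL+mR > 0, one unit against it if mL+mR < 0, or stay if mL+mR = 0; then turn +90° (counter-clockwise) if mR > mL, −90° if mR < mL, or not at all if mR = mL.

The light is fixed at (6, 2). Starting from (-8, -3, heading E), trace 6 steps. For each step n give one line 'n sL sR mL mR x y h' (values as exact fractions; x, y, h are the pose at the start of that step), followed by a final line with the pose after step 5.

n=0: pose=(-8,-3,E); sL=40/137, sR=40/157; mL=5880/21509, mR=-800/21509; mL+mR=5080/21509 → advance +1; mR−mL=-6680/21509 → turn -1·90°
n=1: pose=(-7,-3,S); sL=5/26, sR=2/13; mL=9/52, mR=-1/26; mL+mR=7/52 → advance +1; mR−mL=-11/52 → turn -1·90°
n=2: pose=(-7,-4,W); sL=8/61, sR=40/281; mL=2344/17141, mR=192/17141; mL+mR=2536/17141 → advance +1; mR−mL=-2152/17141 → turn -1·90°
n=3: pose=(-8,-4,N); sL=20/117, sR=20/89; mL=2060/10413, mR=560/10413; mL+mR=2620/10413 → advance +1; mR−mL=-500/3471 → turn -1·90°
n=4: pose=(-8,-3,E); sL=40/137, sR=40/157; mL=5880/21509, mR=-800/21509; mL+mR=5080/21509 → advance +1; mR−mL=-6680/21509 → turn -1·90°
n=5: pose=(-7,-3,S); sL=5/26, sR=2/13; mL=9/52, mR=-1/26; mL+mR=7/52 → advance +1; mR−mL=-11/52 → turn -1·90°

0 40/137 40/157 5880/21509 -800/21509 -8 -3 E
1 5/26 2/13 9/52 -1/26 -7 -3 S
2 8/61 40/281 2344/17141 192/17141 -7 -4 W
3 20/117 20/89 2060/10413 560/10413 -8 -4 N
4 40/137 40/157 5880/21509 -800/21509 -8 -3 E
5 5/26 2/13 9/52 -1/26 -7 -3 S
final -7 -4 W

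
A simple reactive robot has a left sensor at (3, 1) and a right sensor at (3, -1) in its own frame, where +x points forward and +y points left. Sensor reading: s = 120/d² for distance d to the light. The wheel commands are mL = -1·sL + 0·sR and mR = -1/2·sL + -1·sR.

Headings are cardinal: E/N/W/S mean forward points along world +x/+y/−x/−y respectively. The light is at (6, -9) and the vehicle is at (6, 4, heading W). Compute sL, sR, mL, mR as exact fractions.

left sensor world pos  = (3, 3); dL² = 153
right sensor world pos = (3, 5); dR² = 205
sL = 120/153 = 40/51
sR = 120/205 = 24/41
mL = -1·sL + 0·sR = -40/51
mR = -1/2·sL + -1·sR = -2044/2091

40/51 24/41 -40/51 -2044/2091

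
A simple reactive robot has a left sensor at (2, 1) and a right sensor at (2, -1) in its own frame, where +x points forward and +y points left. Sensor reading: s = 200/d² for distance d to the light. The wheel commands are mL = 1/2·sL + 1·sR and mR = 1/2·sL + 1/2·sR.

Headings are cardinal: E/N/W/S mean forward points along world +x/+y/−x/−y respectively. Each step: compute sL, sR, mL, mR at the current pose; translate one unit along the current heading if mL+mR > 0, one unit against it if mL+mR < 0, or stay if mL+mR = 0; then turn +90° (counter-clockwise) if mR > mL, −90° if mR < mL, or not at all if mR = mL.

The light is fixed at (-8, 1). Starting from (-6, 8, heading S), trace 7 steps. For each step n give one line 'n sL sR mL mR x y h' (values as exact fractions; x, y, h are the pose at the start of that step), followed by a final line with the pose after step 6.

n=0: pose=(-6,8,S); sL=100/17, sR=100/13; mL=2350/221, mR=1500/221; mL+mR=3850/221 → advance +1; mR−mL=-50/13 → turn -1·90°
n=1: pose=(-6,7,W); sL=8, sR=200/49; mL=396/49, mR=296/49; mL+mR=692/49 → advance +1; mR−mL=-100/49 → turn -1·90°
n=2: pose=(-7,7,N); sL=25/8, sR=50/17; mL=1225/272, mR=825/272; mL+mR=1025/136 → advance +1; mR−mL=-25/17 → turn -1·90°
n=3: pose=(-7,8,E); sL=200/73, sR=40/9; mL=3820/657, mR=2360/657; mL+mR=2060/219 → advance +1; mR−mL=-20/9 → turn -1·90°
n=4: pose=(-6,8,S); sL=100/17, sR=100/13; mL=2350/221, mR=1500/221; mL+mR=3850/221 → advance +1; mR−mL=-50/13 → turn -1·90°
n=5: pose=(-6,7,W); sL=8, sR=200/49; mL=396/49, mR=296/49; mL+mR=692/49 → advance +1; mR−mL=-100/49 → turn -1·90°
n=6: pose=(-7,7,N); sL=25/8, sR=50/17; mL=1225/272, mR=825/272; mL+mR=1025/136 → advance +1; mR−mL=-25/17 → turn -1·90°

0 100/17 100/13 2350/221 1500/221 -6 8 S
1 8 200/49 396/49 296/49 -6 7 W
2 25/8 50/17 1225/272 825/272 -7 7 N
3 200/73 40/9 3820/657 2360/657 -7 8 E
4 100/17 100/13 2350/221 1500/221 -6 8 S
5 8 200/49 396/49 296/49 -6 7 W
6 25/8 50/17 1225/272 825/272 -7 7 N
final -7 8 E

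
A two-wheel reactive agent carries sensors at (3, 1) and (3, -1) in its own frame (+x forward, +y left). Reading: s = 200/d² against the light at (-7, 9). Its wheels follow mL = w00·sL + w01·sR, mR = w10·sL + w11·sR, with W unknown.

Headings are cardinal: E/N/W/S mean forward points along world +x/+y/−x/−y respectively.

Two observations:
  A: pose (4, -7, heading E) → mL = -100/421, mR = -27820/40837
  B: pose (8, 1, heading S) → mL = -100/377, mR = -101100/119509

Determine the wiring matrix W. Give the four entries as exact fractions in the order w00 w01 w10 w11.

-1/2 0 -1 -1/2

obs A: pose=(4,-7,E) → sL=200/421, sR=40/97, mL=-100/421, mR=-27820/40837
obs B: pose=(8,1,S) → sL=200/377, sR=200/317, mL=-100/377, mR=-101100/119509
sensor matrix S = [[200/421, 40/97], [200/377, 200/317]]; det S = 395104000/4880389033
solve [mL_A; mL_B] = S·[w00; w01] and [mR_A; mR_B] = S·[w10; w11]:
  w00 = -1/2, w01 = 0, w10 = -1, w11 = -1/2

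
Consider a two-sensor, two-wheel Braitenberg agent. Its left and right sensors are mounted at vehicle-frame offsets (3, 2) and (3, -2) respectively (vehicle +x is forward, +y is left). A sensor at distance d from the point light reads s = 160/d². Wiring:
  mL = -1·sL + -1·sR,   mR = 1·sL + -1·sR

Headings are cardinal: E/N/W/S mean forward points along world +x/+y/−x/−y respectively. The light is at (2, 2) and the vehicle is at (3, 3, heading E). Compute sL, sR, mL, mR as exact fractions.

32/5 160/17 -1344/85 -256/85

left sensor world pos  = (6, 5); dL² = 25
right sensor world pos = (6, 1); dR² = 17
sL = 160/25 = 32/5
sR = 160/17 = 160/17
mL = -1·sL + -1·sR = -1344/85
mR = 1·sL + -1·sR = -256/85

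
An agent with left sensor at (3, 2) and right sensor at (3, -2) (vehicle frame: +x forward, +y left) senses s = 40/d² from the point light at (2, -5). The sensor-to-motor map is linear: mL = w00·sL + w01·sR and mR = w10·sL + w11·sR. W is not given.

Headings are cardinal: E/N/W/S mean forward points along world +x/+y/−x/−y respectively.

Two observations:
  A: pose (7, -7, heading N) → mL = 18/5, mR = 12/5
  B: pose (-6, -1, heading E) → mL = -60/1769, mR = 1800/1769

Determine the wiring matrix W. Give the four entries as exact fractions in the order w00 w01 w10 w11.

1 -1/2 1/2 1/2

obs A: pose=(7,-7,N) → sL=4, sR=4/5, mL=18/5, mR=12/5
obs B: pose=(-6,-1,E) → sL=40/61, sR=40/29, mL=-60/1769, mR=1800/1769
sensor matrix S = [[4, 4/5], [40/61, 40/29]]; det S = 8832/1769
solve [mL_A; mL_B] = S·[w00; w01] and [mR_A; mR_B] = S·[w10; w11]:
  w00 = 1, w01 = -1/2, w10 = 1/2, w11 = 1/2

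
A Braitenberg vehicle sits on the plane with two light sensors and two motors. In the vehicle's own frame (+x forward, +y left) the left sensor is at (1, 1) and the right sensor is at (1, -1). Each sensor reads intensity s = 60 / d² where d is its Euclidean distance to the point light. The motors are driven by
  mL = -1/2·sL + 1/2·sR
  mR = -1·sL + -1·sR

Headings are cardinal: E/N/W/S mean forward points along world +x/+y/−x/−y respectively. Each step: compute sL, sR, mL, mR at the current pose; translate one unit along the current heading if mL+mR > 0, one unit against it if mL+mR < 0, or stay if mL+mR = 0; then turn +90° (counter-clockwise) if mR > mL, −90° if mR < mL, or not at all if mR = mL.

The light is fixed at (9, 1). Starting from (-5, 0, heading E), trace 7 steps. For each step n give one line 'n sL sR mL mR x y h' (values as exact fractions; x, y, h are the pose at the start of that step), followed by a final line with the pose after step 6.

0 60/169 60/173 -120/29237 -20520/29237 -5 0 E
1 3/10 3/13 -9/260 -69/130 -6 0 S
2 60/257 60/257 0 -120/257 -6 1 W
3 30/113 6/17 84/1921 -1188/1921 -5 1 N
4 60/169 60/173 -120/29237 -20520/29237 -5 0 E
5 3/10 3/13 -9/260 -69/130 -6 0 S
6 60/257 60/257 0 -120/257 -6 1 W
final -5 1 N

n=0: pose=(-5,0,E); sL=60/169, sR=60/173; mL=-120/29237, mR=-20520/29237; mL+mR=-20640/29237 → advance -1; mR−mL=-20400/29237 → turn -1·90°
n=1: pose=(-6,0,S); sL=3/10, sR=3/13; mL=-9/260, mR=-69/130; mL+mR=-147/260 → advance -1; mR−mL=-129/260 → turn -1·90°
n=2: pose=(-6,1,W); sL=60/257, sR=60/257; mL=0, mR=-120/257; mL+mR=-120/257 → advance -1; mR−mL=-120/257 → turn -1·90°
n=3: pose=(-5,1,N); sL=30/113, sR=6/17; mL=84/1921, mR=-1188/1921; mL+mR=-1104/1921 → advance -1; mR−mL=-1272/1921 → turn -1·90°
n=4: pose=(-5,0,E); sL=60/169, sR=60/173; mL=-120/29237, mR=-20520/29237; mL+mR=-20640/29237 → advance -1; mR−mL=-20400/29237 → turn -1·90°
n=5: pose=(-6,0,S); sL=3/10, sR=3/13; mL=-9/260, mR=-69/130; mL+mR=-147/260 → advance -1; mR−mL=-129/260 → turn -1·90°
n=6: pose=(-6,1,W); sL=60/257, sR=60/257; mL=0, mR=-120/257; mL+mR=-120/257 → advance -1; mR−mL=-120/257 → turn -1·90°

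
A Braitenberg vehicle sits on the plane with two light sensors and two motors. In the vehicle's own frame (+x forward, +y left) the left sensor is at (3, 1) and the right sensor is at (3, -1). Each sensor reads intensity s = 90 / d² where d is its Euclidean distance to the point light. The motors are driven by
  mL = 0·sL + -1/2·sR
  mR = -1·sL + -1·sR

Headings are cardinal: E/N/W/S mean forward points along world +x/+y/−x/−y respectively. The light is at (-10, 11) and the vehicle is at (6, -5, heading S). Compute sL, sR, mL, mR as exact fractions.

9/65 45/293 -45/586 -5562/19045

left sensor world pos  = (7, -8); dL² = 650
right sensor world pos = (5, -8); dR² = 586
sL = 90/650 = 9/65
sR = 90/586 = 45/293
mL = 0·sL + -1/2·sR = -45/586
mR = -1·sL + -1·sR = -5562/19045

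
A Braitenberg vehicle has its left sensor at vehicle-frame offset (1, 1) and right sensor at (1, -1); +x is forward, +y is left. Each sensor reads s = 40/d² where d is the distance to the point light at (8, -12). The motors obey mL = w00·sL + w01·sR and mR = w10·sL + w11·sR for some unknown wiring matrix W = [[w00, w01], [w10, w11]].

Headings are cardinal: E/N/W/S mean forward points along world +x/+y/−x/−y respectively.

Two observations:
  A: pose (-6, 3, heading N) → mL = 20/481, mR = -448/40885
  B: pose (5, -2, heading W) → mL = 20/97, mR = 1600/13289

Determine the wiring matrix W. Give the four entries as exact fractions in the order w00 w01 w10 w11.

obs A: pose=(-6,3,N) → sL=40/481, sR=8/85, mL=20/481, mR=-448/40885
obs B: pose=(5,-2,W) → sL=40/97, sR=40/137, mL=20/97, mR=1600/13289
sensor matrix S = [[40/481, 8/85], [40/97, 40/137]]; det S = -1579008/108664153
solve [mL_A; mL_B] = S·[w00; w01] and [mR_A; mR_B] = S·[w10; w11]:
  w00 = 1/2, w01 = 0, w10 = 1, w11 = -1

1/2 0 1 -1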